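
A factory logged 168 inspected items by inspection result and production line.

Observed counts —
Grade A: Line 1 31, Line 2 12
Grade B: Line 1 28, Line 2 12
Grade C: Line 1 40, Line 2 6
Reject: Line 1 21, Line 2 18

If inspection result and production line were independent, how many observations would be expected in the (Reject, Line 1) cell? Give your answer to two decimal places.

Row total (Reject) = 39; column total (Line 1) = 120; grand total N = 168.
Expected count = (row total × column total) / N = 39 × 120 / 168 = 27.86.

27.86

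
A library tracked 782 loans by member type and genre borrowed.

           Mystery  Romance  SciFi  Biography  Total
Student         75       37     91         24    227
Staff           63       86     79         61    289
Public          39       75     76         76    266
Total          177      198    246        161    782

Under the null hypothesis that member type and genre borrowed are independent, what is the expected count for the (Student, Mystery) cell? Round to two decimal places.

51.38

Row total (Student) = 227; column total (Mystery) = 177; grand total N = 782.
Expected count = (row total × column total) / N = 227 × 177 / 782 = 51.38.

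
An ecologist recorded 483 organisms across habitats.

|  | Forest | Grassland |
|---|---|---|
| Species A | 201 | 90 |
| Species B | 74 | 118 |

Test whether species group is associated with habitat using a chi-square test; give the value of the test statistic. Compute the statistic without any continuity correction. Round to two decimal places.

Row totals: 291, 192. Column totals: 275, 208. Grand total N = 483.
Expected counts (row total × column total / N):
  Species A, Forest: 291×275/483 = 165.68323
  Species A, Grassland: 291×208/483 = 125.31677
  Species B, Forest: 192×275/483 = 109.31677
  Species B, Grassland: 192×208/483 = 82.68323
Contributions (O − E)²/E:
  (201 − 165.68323)²/165.68323 = 7.5281
  (90 − 125.31677)²/125.31677 = 9.9530
  (74 − 109.31677)²/109.31677 = 11.4097
  (118 − 82.68323)²/82.68323 = 15.0850
χ² = 7.5281 + 9.9530 + 11.4097 + 15.0850 = 43.98

43.98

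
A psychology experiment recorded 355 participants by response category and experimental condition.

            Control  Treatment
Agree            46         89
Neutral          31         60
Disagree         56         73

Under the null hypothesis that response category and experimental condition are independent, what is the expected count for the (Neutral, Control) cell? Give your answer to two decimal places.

34.09

Row total (Neutral) = 91; column total (Control) = 133; grand total N = 355.
Expected count = (row total × column total) / N = 91 × 133 / 355 = 34.09.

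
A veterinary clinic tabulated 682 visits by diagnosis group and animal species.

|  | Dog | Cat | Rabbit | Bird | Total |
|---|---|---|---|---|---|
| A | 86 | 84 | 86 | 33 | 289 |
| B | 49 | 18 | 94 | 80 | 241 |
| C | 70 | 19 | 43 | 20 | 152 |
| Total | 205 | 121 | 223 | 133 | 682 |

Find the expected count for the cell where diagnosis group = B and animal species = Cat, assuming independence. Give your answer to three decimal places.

Row total (B) = 241; column total (Cat) = 121; grand total N = 682.
Expected count = (row total × column total) / N = 241 × 121 / 682 = 42.758.

42.758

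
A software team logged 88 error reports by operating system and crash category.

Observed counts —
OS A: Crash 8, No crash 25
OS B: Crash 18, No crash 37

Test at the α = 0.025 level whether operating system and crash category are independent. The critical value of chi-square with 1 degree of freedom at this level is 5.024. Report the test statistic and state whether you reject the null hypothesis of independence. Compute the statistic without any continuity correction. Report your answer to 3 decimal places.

Row totals: 33, 55. Column totals: 26, 62. Grand total N = 88.
Expected counts (row total × column total / N):
  OS A, Crash: 33×26/88 = 9.7500
  OS A, No crash: 33×62/88 = 23.2500
  OS B, Crash: 55×26/88 = 16.2500
  OS B, No crash: 55×62/88 = 38.7500
Contributions (O − E)²/E:
  (8 − 9.7500)²/9.7500 = 0.3141
  (25 − 23.2500)²/23.2500 = 0.1317
  (18 − 16.2500)²/16.2500 = 0.1885
  (37 − 38.7500)²/38.7500 = 0.0790
χ² = 0.3141 + 0.1317 + 0.1885 + 0.0790 = 0.713
df = (2−1)(2−1) = 1. Since 0.713 < 5.024, fail to reject the null hypothesis of independence at α = 0.025.

0.713; fail to reject H₀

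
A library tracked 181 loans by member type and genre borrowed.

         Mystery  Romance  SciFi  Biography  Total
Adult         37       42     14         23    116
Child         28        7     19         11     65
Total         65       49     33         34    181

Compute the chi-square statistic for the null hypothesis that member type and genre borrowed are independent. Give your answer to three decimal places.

Grand total N = 181.
Expected counts (row total × column total / N):
  Adult, Mystery: 116×65/181 = 41.6575
  Adult, Romance: 116×49/181 = 31.4033
  Adult, SciFi: 116×33/181 = 21.1492
  Adult, Biography: 116×34/181 = 21.7901
  Child, Mystery: 65×65/181 = 23.3425
  Child, Romance: 65×49/181 = 17.5967
  Child, SciFi: 65×33/181 = 11.8508
  Child, Biography: 65×34/181 = 12.2099
Contributions (O − E)²/E:
  (37 − 41.6575)²/41.6575 = 0.5207
  (42 − 31.4033)²/31.4033 = 3.5757
  (14 − 21.1492)²/21.1492 = 2.4167
  (23 − 21.7901)²/21.7901 = 0.0672
  (28 − 23.3425)²/23.3425 = 0.9293
  (7 − 17.5967)²/17.5967 = 6.3813
  (19 − 11.8508)²/11.8508 = 4.3129
  (11 − 12.2099)²/12.2099 = 0.1199
χ² = 0.5207 + 3.5757 + 2.4167 + 0.0672 + 0.9293 + 6.3813 + 4.3129 + 0.1199 = 18.324

18.324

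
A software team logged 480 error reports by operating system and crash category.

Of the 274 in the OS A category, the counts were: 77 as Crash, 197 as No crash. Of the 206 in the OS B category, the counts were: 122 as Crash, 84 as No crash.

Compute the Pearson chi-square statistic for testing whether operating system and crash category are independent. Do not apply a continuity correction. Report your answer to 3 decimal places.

Row totals: 274, 206. Column totals: 199, 281. Grand total N = 480.
Expected counts (row total × column total / N):
  OS A, Crash: 274×199/480 = 113.59583
  OS A, No crash: 274×281/480 = 160.40417
  OS B, Crash: 206×199/480 = 85.40417
  OS B, No crash: 206×281/480 = 120.59583
Contributions (O − E)²/E:
  (77 − 113.59583)²/113.59583 = 11.7896
  (197 − 160.40417)²/160.40417 = 8.3493
  (122 − 85.40417)²/85.40417 = 15.6814
  (84 − 120.59583)²/120.59583 = 11.1053
χ² = 11.7896 + 8.3493 + 15.6814 + 11.1053 = 46.926

46.926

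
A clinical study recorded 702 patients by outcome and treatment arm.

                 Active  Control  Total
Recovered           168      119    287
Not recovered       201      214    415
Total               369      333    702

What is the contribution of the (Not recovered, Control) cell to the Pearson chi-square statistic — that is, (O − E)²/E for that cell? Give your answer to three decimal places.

1.493

Row total (Not recovered) = 415; column total (Control) = 333; N = 702.
Expected count E = 415 × 333 / 702 = 196.8590.
Contribution = (O − E)²/E = (214 − 196.8590)² / 196.8590 = 1.493.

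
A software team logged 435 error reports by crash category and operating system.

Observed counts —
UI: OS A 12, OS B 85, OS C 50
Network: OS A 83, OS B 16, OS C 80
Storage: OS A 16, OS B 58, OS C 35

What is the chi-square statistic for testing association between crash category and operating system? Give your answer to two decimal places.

Row totals: 147, 179, 109. Column totals: 111, 159, 165. Grand total N = 435.
Expected counts (row total × column total / N):
  UI, OS A: 147×111/435 = 37.510
  UI, OS B: 147×159/435 = 53.731
  UI, OS C: 147×165/435 = 55.759
  Network, OS A: 179×111/435 = 45.676
  Network, OS B: 179×159/435 = 65.428
  Network, OS C: 179×165/435 = 67.897
  Storage, OS A: 109×111/435 = 27.814
  Storage, OS B: 109×159/435 = 39.841
  Storage, OS C: 109×165/435 = 41.345
Contributions (O − E)²/E:
  (12 − 37.510)²/37.510 = 17.3490
  (85 − 53.731)²/53.731 = 18.1971
  (50 − 55.759)²/55.759 = 0.5948
  (83 − 45.676)²/45.676 = 30.4992
  (16 − 65.428)²/65.428 = 37.3407
  (80 − 67.897)²/67.897 = 2.1574
  (16 − 27.814)²/27.814 = 5.0180
  (58 − 39.841)²/39.841 = 8.2766
  (35 − 41.345)²/41.345 = 0.9737
χ² = 17.3490 + 18.1971 + 0.5948 + 30.4992 + 37.3407 + 2.1574 + 5.0180 + 8.2766 + 0.9737 = 120.41

120.41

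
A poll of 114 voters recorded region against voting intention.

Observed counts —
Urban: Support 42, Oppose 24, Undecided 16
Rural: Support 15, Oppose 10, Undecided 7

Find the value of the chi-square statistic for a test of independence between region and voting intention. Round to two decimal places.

0.18

Row totals: 82, 32. Column totals: 57, 34, 23. Grand total N = 114.
Expected counts (row total × column total / N):
  Urban, Support: 82×57/114 = 41.000
  Urban, Oppose: 82×34/114 = 24.456
  Urban, Undecided: 82×23/114 = 16.544
  Rural, Support: 32×57/114 = 16.000
  Rural, Oppose: 32×34/114 = 9.544
  Rural, Undecided: 32×23/114 = 6.456
Contributions (O − E)²/E:
  (42 − 41.000)²/41.000 = 0.0244
  (24 − 24.456)²/24.456 = 0.0085
  (16 − 16.544)²/16.544 = 0.0179
  (15 − 16.000)²/16.000 = 0.0625
  (10 − 9.544)²/9.544 = 0.0218
  (7 − 6.456)²/6.456 = 0.0458
χ² = 0.0244 + 0.0085 + 0.0179 + 0.0625 + 0.0218 + 0.0458 = 0.18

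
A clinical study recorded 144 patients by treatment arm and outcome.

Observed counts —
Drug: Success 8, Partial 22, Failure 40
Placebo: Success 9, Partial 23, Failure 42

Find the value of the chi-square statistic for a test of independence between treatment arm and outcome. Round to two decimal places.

Row totals: 70, 74. Column totals: 17, 45, 82. Grand total N = 144.
Expected counts (row total × column total / N):
  Drug, Success: 70×17/144 = 8.264
  Drug, Partial: 70×45/144 = 21.875
  Drug, Failure: 70×82/144 = 39.861
  Placebo, Success: 74×17/144 = 8.736
  Placebo, Partial: 74×45/144 = 23.125
  Placebo, Failure: 74×82/144 = 42.139
Contributions (O − E)²/E:
  (8 − 8.264)²/8.264 = 0.0084
  (22 − 21.875)²/21.875 = 0.0007
  (40 − 39.861)²/39.861 = 0.0005
  (9 − 8.736)²/8.736 = 0.0080
  (23 − 23.125)²/23.125 = 0.0007
  (42 − 42.139)²/42.139 = 0.0005
χ² = 0.0084 + 0.0007 + 0.0005 + 0.0080 + 0.0007 + 0.0005 = 0.02

0.02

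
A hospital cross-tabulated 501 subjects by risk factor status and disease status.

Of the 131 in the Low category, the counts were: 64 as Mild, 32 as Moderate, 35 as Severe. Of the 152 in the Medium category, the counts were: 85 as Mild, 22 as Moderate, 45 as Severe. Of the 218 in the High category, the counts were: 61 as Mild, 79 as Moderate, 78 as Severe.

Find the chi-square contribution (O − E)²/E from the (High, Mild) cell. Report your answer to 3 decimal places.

Row total (High) = 218; column total (Mild) = 210; N = 501.
Expected count E = 218 × 210 / 501 = 91.3772.
Contribution = (O − E)²/E = (61 − 91.3772)² / 91.3772 = 10.099.

10.099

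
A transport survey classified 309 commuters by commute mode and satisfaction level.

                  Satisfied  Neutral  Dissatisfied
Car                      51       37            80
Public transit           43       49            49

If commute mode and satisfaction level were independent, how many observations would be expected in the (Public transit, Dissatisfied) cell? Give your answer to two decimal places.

58.86

Row total (Public transit) = 141; column total (Dissatisfied) = 129; grand total N = 309.
Expected count = (row total × column total) / N = 141 × 129 / 309 = 58.86.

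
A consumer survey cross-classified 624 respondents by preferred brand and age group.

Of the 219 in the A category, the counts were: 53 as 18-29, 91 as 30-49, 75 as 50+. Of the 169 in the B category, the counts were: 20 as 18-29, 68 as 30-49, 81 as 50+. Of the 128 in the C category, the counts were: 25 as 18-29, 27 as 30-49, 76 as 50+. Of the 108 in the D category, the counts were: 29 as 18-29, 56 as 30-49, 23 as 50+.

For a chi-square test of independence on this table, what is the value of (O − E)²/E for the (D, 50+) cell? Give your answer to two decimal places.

10.12

Row total (D) = 108; column total (50+) = 255; N = 624.
Expected count E = 108 × 255 / 624 = 44.135.
Contribution = (O − E)²/E = (23 − 44.135)² / 44.135 = 10.12.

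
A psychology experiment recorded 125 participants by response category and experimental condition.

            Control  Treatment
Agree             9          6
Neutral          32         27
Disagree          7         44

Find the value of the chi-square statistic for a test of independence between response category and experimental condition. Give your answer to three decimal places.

22.341

Row totals: 15, 59, 51. Column totals: 48, 77. Grand total N = 125.
Expected counts (row total × column total / N):
  Agree, Control: 15×48/125 = 5.7600
  Agree, Treatment: 15×77/125 = 9.2400
  Neutral, Control: 59×48/125 = 22.6560
  Neutral, Treatment: 59×77/125 = 36.3440
  Disagree, Control: 51×48/125 = 19.5840
  Disagree, Treatment: 51×77/125 = 31.4160
Contributions (O − E)²/E:
  (9 − 5.7600)²/5.7600 = 1.8225
  (6 − 9.2400)²/9.2400 = 1.1361
  (32 − 22.6560)²/22.6560 = 3.8537
  (27 − 36.3440)²/36.3440 = 2.4023
  (7 − 19.5840)²/19.5840 = 8.0860
  (44 − 31.4160)²/31.4160 = 5.0406
χ² = 1.8225 + 1.1361 + 3.8537 + 2.4023 + 8.0860 + 5.0406 = 22.341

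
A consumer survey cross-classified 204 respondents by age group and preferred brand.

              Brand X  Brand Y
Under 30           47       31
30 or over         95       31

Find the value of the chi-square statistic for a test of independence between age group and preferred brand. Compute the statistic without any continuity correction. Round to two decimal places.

5.22

Row totals: 78, 126. Column totals: 142, 62. Grand total N = 204.
Expected counts (row total × column total / N):
  Under 30, Brand X: 78×142/204 = 54.294
  Under 30, Brand Y: 78×62/204 = 23.706
  30 or over, Brand X: 126×142/204 = 87.706
  30 or over, Brand Y: 126×62/204 = 38.294
Contributions (O − E)²/E:
  (47 − 54.294)²/54.294 = 0.9799
  (31 − 23.706)²/23.706 = 2.2443
  (95 − 87.706)²/87.706 = 0.6066
  (31 − 38.294)²/38.294 = 1.3893
χ² = 0.9799 + 2.2443 + 0.6066 + 1.3893 = 5.22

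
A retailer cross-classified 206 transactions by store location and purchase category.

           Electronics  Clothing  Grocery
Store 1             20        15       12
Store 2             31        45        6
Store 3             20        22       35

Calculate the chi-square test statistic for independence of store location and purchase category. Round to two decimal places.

Row totals: 47, 82, 77. Column totals: 71, 82, 53. Grand total N = 206.
Expected counts (row total × column total / N):
  Store 1, Electronics: 47×71/206 = 16.199
  Store 1, Clothing: 47×82/206 = 18.709
  Store 1, Grocery: 47×53/206 = 12.092
  Store 2, Electronics: 82×71/206 = 28.262
  Store 2, Clothing: 82×82/206 = 32.641
  Store 2, Grocery: 82×53/206 = 21.097
  Store 3, Electronics: 77×71/206 = 26.539
  Store 3, Clothing: 77×82/206 = 30.650
  Store 3, Grocery: 77×53/206 = 19.811
Contributions (O − E)²/E:
  (20 − 16.199)²/16.199 = 0.8919
  (15 − 18.709)²/18.709 = 0.7353
  (12 − 12.092)²/12.092 = 0.0007
  (31 − 28.262)²/28.262 = 0.2653
  (45 − 32.641)²/32.641 = 4.6795
  (6 − 21.097)²/21.097 = 10.8034
  (20 − 26.539)²/26.539 = 1.6112
  (22 − 30.650)²/30.650 = 2.4412
  (35 − 19.811)²/19.811 = 11.6453
χ² = 0.8919 + 0.7353 + 0.0007 + 0.2653 + 4.6795 + 10.8034 + 1.6112 + 2.4412 + 11.6453 = 33.07

33.07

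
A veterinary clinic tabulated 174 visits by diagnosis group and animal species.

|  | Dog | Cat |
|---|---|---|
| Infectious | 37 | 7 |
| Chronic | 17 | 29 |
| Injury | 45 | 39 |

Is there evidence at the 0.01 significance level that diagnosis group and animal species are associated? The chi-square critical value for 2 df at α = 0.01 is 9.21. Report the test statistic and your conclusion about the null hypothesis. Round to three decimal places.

21.105; reject H₀

Row totals: 44, 46, 84. Column totals: 99, 75. Grand total N = 174.
Expected counts (row total × column total / N):
  Infectious, Dog: 44×99/174 = 25.0345
  Infectious, Cat: 44×75/174 = 18.9655
  Chronic, Dog: 46×99/174 = 26.1724
  Chronic, Cat: 46×75/174 = 19.8276
  Injury, Dog: 84×99/174 = 47.7931
  Injury, Cat: 84×75/174 = 36.2069
Contributions (O − E)²/E:
  (37 − 25.0345)²/25.0345 = 5.7190
  (7 − 18.9655)²/18.9655 = 7.5491
  (17 − 26.1724)²/26.1724 = 3.2146
  (29 − 19.8276)²/19.8276 = 4.2432
  (45 − 47.7931)²/47.7931 = 0.1632
  (39 − 36.2069)²/36.2069 = 0.2155
χ² = 5.7190 + 7.5491 + 3.2146 + 4.2432 + 0.1632 + 0.2155 = 21.105
df = (3−1)(2−1) = 2. Since 21.105 > 9.21, reject the null hypothesis of independence at α = 0.01.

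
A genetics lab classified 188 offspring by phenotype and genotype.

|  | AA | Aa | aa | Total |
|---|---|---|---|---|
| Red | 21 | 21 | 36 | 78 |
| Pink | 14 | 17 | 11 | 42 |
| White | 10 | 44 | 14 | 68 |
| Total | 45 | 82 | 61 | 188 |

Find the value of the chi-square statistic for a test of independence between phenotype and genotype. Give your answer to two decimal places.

24.24

Grand total N = 188.
Expected counts (row total × column total / N):
  Red, AA: 78×45/188 = 18.670
  Red, Aa: 78×82/188 = 34.021
  Red, aa: 78×61/188 = 25.309
  Pink, AA: 42×45/188 = 10.053
  Pink, Aa: 42×82/188 = 18.319
  Pink, aa: 42×61/188 = 13.628
  White, AA: 68×45/188 = 16.277
  White, Aa: 68×82/188 = 29.660
  White, aa: 68×61/188 = 22.064
Contributions (O − E)²/E:
  (21 − 18.670)²/18.670 = 0.2908
  (21 − 34.021)²/34.021 = 4.9836
  (36 − 25.309)²/25.309 = 4.5161
  (14 − 10.053)²/10.053 = 1.5497
  (17 − 18.319)²/18.319 = 0.0950
  (11 − 13.628)²/13.628 = 0.5068
  (10 − 16.277)²/16.277 = 2.4206
  (44 − 29.660)²/29.660 = 6.9331
  (14 − 22.064)²/22.064 = 2.9472
χ² = 0.2908 + 4.9836 + 4.5161 + 1.5497 + 0.0950 + 0.5068 + 2.4206 + 6.9331 + 2.9472 = 24.24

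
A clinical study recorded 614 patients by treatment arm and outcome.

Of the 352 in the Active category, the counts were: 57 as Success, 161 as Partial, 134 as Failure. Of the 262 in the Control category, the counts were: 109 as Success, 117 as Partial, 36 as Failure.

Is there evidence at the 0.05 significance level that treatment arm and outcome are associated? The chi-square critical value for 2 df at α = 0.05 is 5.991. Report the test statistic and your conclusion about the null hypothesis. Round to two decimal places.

Row totals: 352, 262. Column totals: 166, 278, 170. Grand total N = 614.
Expected counts (row total × column total / N):
  Active, Success: 352×166/614 = 95.166
  Active, Partial: 352×278/614 = 159.375
  Active, Failure: 352×170/614 = 97.459
  Control, Success: 262×166/614 = 70.834
  Control, Partial: 262×278/614 = 118.625
  Control, Failure: 262×170/614 = 72.541
Contributions (O − E)²/E:
  (57 − 95.166)²/95.166 = 15.3063
  (161 − 159.375)²/159.375 = 0.0166
  (134 − 97.459)²/97.459 = 13.7006
  (109 − 70.834)²/70.834 = 20.5642
  (117 − 118.625)²/118.625 = 0.0223
  (36 − 72.541)²/72.541 = 18.4068
χ² = 15.3063 + 0.0166 + 13.7006 + 20.5642 + 0.0223 + 18.4068 = 68.02
df = (2−1)(3−1) = 2. Since 68.02 > 5.991, reject the null hypothesis of independence at α = 0.05.

68.02; reject H₀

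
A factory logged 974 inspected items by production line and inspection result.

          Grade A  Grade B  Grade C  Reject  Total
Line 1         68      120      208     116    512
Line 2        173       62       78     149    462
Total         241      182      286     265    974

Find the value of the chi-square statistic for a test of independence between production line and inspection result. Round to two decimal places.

Grand total N = 974.
Expected counts (row total × column total / N):
  Line 1, Grade A: 512×241/974 = 126.686
  Line 1, Grade B: 512×182/974 = 95.671
  Line 1, Grade C: 512×286/974 = 150.341
  Line 1, Reject: 512×265/974 = 139.302
  Line 2, Grade A: 462×241/974 = 114.314
  Line 2, Grade B: 462×182/974 = 86.329
  Line 2, Grade C: 462×286/974 = 135.659
  Line 2, Reject: 462×265/974 = 125.698
Contributions (O − E)²/E:
  (68 − 126.686)²/126.686 = 27.1857
  (120 − 95.671)²/95.671 = 6.1868
  (208 − 150.341)²/150.341 = 22.1135
  (116 − 139.302)²/139.302 = 3.8979
  (173 − 114.314)²/114.314 = 30.1280
  (62 − 86.329)²/86.329 = 6.8563
  (78 − 135.659)²/135.659 = 24.5067
  (149 − 125.698)²/125.698 = 4.3197
χ² = 27.1857 + 6.1868 + 22.1135 + 3.8979 + 30.1280 + 6.8563 + 24.5067 + 4.3197 = 125.19

125.19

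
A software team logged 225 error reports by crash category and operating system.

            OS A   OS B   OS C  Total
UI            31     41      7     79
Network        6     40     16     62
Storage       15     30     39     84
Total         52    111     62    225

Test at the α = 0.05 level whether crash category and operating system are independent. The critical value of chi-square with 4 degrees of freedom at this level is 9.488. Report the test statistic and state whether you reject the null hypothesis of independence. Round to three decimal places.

41.845; reject H₀

Grand total N = 225.
Expected counts (row total × column total / N):
  UI, OS A: 79×52/225 = 18.2578
  UI, OS B: 79×111/225 = 38.9733
  UI, OS C: 79×62/225 = 21.7689
  Network, OS A: 62×52/225 = 14.3289
  Network, OS B: 62×111/225 = 30.5867
  Network, OS C: 62×62/225 = 17.0844
  Storage, OS A: 84×52/225 = 19.4133
  Storage, OS B: 84×111/225 = 41.4400
  Storage, OS C: 84×62/225 = 23.1467
Contributions (O − E)²/E:
  (31 − 18.2578)²/18.2578 = 8.8928
  (41 − 38.9733)²/38.9733 = 0.1054
  (7 − 21.7689)²/21.7689 = 10.0198
  (6 − 14.3289)²/14.3289 = 4.8413
  (40 − 30.5867)²/30.5867 = 2.8970
  (16 − 17.0844)²/17.0844 = 0.0688
  (15 − 19.4133)²/19.4133 = 1.0033
  (30 − 41.4400)²/41.4400 = 3.1581
  (39 − 23.1467)²/23.1467 = 10.8580
χ² = 8.8928 + 0.1054 + 10.0198 + 4.8413 + 2.8970 + 0.0688 + 1.0033 + 3.1581 + 10.8580 = 41.845
df = (3−1)(3−1) = 4. Since 41.845 > 9.488, reject the null hypothesis of independence at α = 0.05.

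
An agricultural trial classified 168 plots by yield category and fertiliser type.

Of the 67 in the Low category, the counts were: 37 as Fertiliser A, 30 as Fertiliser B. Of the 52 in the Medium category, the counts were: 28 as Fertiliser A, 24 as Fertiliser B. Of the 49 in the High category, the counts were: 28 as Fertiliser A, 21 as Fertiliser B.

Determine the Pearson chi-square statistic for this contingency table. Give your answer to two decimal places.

0.11

Row totals: 67, 52, 49. Column totals: 93, 75. Grand total N = 168.
Expected counts (row total × column total / N):
  Low, Fertiliser A: 67×93/168 = 37.089
  Low, Fertiliser B: 67×75/168 = 29.911
  Medium, Fertiliser A: 52×93/168 = 28.786
  Medium, Fertiliser B: 52×75/168 = 23.214
  High, Fertiliser A: 49×93/168 = 27.125
  High, Fertiliser B: 49×75/168 = 21.875
Contributions (O − E)²/E:
  (37 − 37.089)²/37.089 = 0.0002
  (30 − 29.911)²/29.911 = 0.0003
  (28 − 28.786)²/28.786 = 0.0215
  (24 − 23.214)²/23.214 = 0.0266
  (28 − 27.125)²/27.125 = 0.0282
  (21 − 21.875)²/21.875 = 0.0350
χ² = 0.0002 + 0.0003 + 0.0215 + 0.0266 + 0.0282 + 0.0350 = 0.11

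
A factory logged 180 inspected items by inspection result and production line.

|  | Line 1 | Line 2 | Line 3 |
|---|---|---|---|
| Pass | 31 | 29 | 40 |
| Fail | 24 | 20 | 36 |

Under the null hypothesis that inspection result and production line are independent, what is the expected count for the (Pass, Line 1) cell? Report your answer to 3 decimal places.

30.556

Row total (Pass) = 100; column total (Line 1) = 55; grand total N = 180.
Expected count = (row total × column total) / N = 100 × 55 / 180 = 30.556.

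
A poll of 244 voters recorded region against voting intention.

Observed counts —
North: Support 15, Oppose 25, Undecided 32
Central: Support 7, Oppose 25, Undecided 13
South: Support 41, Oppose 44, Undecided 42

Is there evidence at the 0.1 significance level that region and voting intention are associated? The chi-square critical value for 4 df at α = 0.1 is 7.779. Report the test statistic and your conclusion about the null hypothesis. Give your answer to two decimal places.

11.11; reject H₀

Row totals: 72, 45, 127. Column totals: 63, 94, 87. Grand total N = 244.
Expected counts (row total × column total / N):
  North, Support: 72×63/244 = 18.590
  North, Oppose: 72×94/244 = 27.738
  North, Undecided: 72×87/244 = 25.672
  Central, Support: 45×63/244 = 11.619
  Central, Oppose: 45×94/244 = 17.336
  Central, Undecided: 45×87/244 = 16.045
  South, Support: 127×63/244 = 32.791
  South, Oppose: 127×94/244 = 48.926
  South, Undecided: 127×87/244 = 45.283
Contributions (O − E)²/E:
  (15 − 18.590)²/18.590 = 0.6933
  (25 − 27.738)²/27.738 = 0.2703
  (32 − 25.672)²/25.672 = 1.5598
  (7 − 11.619)²/11.619 = 1.8362
  (25 − 17.336)²/17.336 = 3.3881
  (13 − 16.045)²/16.045 = 0.5779
  (41 − 32.791)²/32.791 = 2.0551
  (44 − 48.926)²/48.926 = 0.4960
  (42 − 45.283)²/45.283 = 0.2380
χ² = 0.6933 + 0.2703 + 1.5598 + 1.8362 + 3.3881 + 0.5779 + 2.0551 + 0.4960 + 0.2380 = 11.11
df = (3−1)(3−1) = 4. Since 11.11 > 7.779, reject the null hypothesis of independence at α = 0.1.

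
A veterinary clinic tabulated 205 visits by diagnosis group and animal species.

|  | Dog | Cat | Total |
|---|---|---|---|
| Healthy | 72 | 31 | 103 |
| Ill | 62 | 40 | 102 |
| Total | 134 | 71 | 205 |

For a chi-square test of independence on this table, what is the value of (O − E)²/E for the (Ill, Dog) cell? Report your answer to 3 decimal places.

Row total (Ill) = 102; column total (Dog) = 134; N = 205.
Expected count E = 102 × 134 / 205 = 66.6732.
Contribution = (O − E)²/E = (62 − 66.6732)² / 66.6732 = 0.328.

0.328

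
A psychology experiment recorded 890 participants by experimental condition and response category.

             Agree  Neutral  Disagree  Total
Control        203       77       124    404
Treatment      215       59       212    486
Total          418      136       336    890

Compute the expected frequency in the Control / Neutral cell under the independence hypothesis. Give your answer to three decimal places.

Row total (Control) = 404; column total (Neutral) = 136; grand total N = 890.
Expected count = (row total × column total) / N = 404 × 136 / 890 = 61.735.

61.735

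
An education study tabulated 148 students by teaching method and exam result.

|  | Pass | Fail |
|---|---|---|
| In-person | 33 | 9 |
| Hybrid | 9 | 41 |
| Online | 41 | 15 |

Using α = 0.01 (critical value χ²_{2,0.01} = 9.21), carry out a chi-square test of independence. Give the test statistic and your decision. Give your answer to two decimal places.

44.74; reject H₀

Row totals: 42, 50, 56. Column totals: 83, 65. Grand total N = 148.
Expected counts (row total × column total / N):
  In-person, Pass: 42×83/148 = 23.554
  In-person, Fail: 42×65/148 = 18.446
  Hybrid, Pass: 50×83/148 = 28.041
  Hybrid, Fail: 50×65/148 = 21.959
  Online, Pass: 56×83/148 = 31.405
  Online, Fail: 56×65/148 = 24.595
Contributions (O − E)²/E:
  (33 − 23.554)²/23.554 = 3.7882
  (9 − 18.446)²/18.446 = 4.8372
  (9 − 28.041)²/28.041 = 12.9296
  (41 − 21.959)²/21.959 = 16.5108
  (41 − 31.405)²/31.405 = 2.9315
  (15 − 24.595)²/24.595 = 3.7432
χ² = 3.7882 + 4.8372 + 12.9296 + 16.5108 + 2.9315 + 3.7432 = 44.74
df = (3−1)(2−1) = 2. Since 44.74 > 9.21, reject the null hypothesis of independence at α = 0.01.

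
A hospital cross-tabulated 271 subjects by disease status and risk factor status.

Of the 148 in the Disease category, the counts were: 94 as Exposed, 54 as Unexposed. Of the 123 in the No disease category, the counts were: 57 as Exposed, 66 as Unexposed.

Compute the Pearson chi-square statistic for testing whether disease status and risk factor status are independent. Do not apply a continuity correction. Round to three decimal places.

Row totals: 148, 123. Column totals: 151, 120. Grand total N = 271.
Expected counts (row total × column total / N):
  Disease, Exposed: 148×151/271 = 82.4649
  Disease, Unexposed: 148×120/271 = 65.5351
  No disease, Exposed: 123×151/271 = 68.5351
  No disease, Unexposed: 123×120/271 = 54.4649
Contributions (O − E)²/E:
  (94 − 82.4649)²/82.4649 = 1.6135
  (54 − 65.5351)²/65.5351 = 2.0303
  (57 − 68.5351)²/68.5351 = 1.9415
  (66 − 54.4649)²/54.4649 = 2.4430
χ² = 1.6135 + 2.0303 + 1.9415 + 2.4430 = 8.028

8.028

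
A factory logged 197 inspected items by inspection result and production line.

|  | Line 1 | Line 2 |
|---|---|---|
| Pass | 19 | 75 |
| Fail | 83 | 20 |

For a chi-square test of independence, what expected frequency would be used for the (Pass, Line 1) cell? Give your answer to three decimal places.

Row total (Pass) = 94; column total (Line 1) = 102; grand total N = 197.
Expected count = (row total × column total) / N = 94 × 102 / 197 = 48.670.

48.670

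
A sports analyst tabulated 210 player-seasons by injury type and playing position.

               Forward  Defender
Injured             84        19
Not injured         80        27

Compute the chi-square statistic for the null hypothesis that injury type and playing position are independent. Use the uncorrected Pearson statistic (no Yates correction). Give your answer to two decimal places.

Row totals: 103, 107. Column totals: 164, 46. Grand total N = 210.
Expected counts (row total × column total / N):
  Injured, Forward: 103×164/210 = 80.438
  Injured, Defender: 103×46/210 = 22.562
  Not injured, Forward: 107×164/210 = 83.562
  Not injured, Defender: 107×46/210 = 23.438
Contributions (O − E)²/E:
  (84 − 80.438)²/80.438 = 0.1577
  (19 − 22.562)²/22.562 = 0.5624
  (80 − 83.562)²/83.562 = 0.1518
  (27 − 23.438)²/23.438 = 0.5413
χ² = 0.1577 + 0.5624 + 0.1518 + 0.5413 = 1.41

1.41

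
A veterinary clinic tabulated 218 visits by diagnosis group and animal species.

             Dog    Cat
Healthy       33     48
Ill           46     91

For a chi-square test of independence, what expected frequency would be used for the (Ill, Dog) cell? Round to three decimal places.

Row total (Ill) = 137; column total (Dog) = 79; grand total N = 218.
Expected count = (row total × column total) / N = 137 × 79 / 218 = 49.647.

49.647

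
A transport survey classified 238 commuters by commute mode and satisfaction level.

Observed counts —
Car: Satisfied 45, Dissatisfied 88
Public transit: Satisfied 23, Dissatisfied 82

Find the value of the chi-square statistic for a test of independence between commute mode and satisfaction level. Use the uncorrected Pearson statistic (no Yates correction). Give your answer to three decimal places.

4.092

Row totals: 133, 105. Column totals: 68, 170. Grand total N = 238.
Expected counts (row total × column total / N):
  Car, Satisfied: 133×68/238 = 38.0000
  Car, Dissatisfied: 133×170/238 = 95.0000
  Public transit, Satisfied: 105×68/238 = 30.0000
  Public transit, Dissatisfied: 105×170/238 = 75.0000
Contributions (O − E)²/E:
  (45 − 38.0000)²/38.0000 = 1.2895
  (88 − 95.0000)²/95.0000 = 0.5158
  (23 − 30.0000)²/30.0000 = 1.6333
  (82 − 75.0000)²/75.0000 = 0.6533
χ² = 1.2895 + 0.5158 + 1.6333 + 0.6533 = 4.092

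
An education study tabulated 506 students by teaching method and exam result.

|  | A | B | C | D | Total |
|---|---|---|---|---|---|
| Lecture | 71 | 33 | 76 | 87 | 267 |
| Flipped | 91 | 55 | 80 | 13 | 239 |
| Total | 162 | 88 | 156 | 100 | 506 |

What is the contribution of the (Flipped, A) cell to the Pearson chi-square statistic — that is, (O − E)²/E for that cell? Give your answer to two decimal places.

2.74

Row total (Flipped) = 239; column total (A) = 162; N = 506.
Expected count E = 239 × 162 / 506 = 76.518.
Contribution = (O − E)²/E = (91 − 76.518)² / 76.518 = 2.74.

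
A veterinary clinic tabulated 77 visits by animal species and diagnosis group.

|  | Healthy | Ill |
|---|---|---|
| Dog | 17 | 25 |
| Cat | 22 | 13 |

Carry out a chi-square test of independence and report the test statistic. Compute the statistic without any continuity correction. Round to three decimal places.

Row totals: 42, 35. Column totals: 39, 38. Grand total N = 77.
Expected counts (row total × column total / N):
  Dog, Healthy: 42×39/77 = 21.2727
  Dog, Ill: 42×38/77 = 20.7273
  Cat, Healthy: 35×39/77 = 17.7273
  Cat, Ill: 35×38/77 = 17.2727
Contributions (O − E)²/E:
  (17 − 21.2727)²/21.2727 = 0.8582
  (25 − 20.7273)²/20.7273 = 0.8808
  (22 − 17.7273)²/17.7273 = 1.0298
  (13 − 17.2727)²/17.2727 = 1.0569
χ² = 0.8582 + 0.8808 + 1.0298 + 1.0569 = 3.826

3.826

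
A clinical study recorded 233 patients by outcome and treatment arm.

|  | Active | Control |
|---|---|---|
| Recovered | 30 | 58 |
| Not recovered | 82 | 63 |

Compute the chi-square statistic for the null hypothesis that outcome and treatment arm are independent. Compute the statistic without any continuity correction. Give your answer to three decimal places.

Row totals: 88, 145. Column totals: 112, 121. Grand total N = 233.
Expected counts (row total × column total / N):
  Recovered, Active: 88×112/233 = 42.3004
  Recovered, Control: 88×121/233 = 45.6996
  Not recovered, Active: 145×112/233 = 69.6996
  Not recovered, Control: 145×121/233 = 75.3004
Contributions (O − E)²/E:
  (30 − 42.3004)²/42.3004 = 3.5768
  (58 − 45.6996)²/45.6996 = 3.3107
  (82 − 69.6996)²/69.6996 = 2.1707
  (63 − 75.3004)²/75.3004 = 2.0093
χ² = 3.5768 + 3.3107 + 2.1707 + 2.0093 = 11.068

11.068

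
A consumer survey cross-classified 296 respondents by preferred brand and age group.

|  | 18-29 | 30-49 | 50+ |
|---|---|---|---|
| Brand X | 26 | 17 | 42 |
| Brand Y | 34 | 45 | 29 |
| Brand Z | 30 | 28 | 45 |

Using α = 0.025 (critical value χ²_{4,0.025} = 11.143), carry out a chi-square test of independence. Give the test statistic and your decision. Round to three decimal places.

14.974; reject H₀

Row totals: 85, 108, 103. Column totals: 90, 90, 116. Grand total N = 296.
Expected counts (row total × column total / N):
  Brand X, 18-29: 85×90/296 = 25.8446
  Brand X, 30-49: 85×90/296 = 25.8446
  Brand X, 50+: 85×116/296 = 33.3108
  Brand Y, 18-29: 108×90/296 = 32.8378
  Brand Y, 30-49: 108×90/296 = 32.8378
  Brand Y, 50+: 108×116/296 = 42.3243
  Brand Z, 18-29: 103×90/296 = 31.3176
  Brand Z, 30-49: 103×90/296 = 31.3176
  Brand Z, 50+: 103×116/296 = 40.3649
Contributions (O − E)²/E:
  (26 − 25.8446)²/25.8446 = 0.0009
  (17 − 25.8446)²/25.8446 = 3.0268
  (42 − 33.3108)²/33.3108 = 2.2666
  (34 − 32.8378)²/32.8378 = 0.0411
  (45 − 32.8378)²/32.8378 = 4.5045
  (29 − 42.3243)²/42.3243 = 4.1947
  (30 − 31.3176)²/31.3176 = 0.0554
  (28 − 31.3176)²/31.3176 = 0.3514
  (45 − 40.3649)²/40.3649 = 0.5322
χ² = 0.0009 + 3.0268 + 2.2666 + 0.0411 + 4.5045 + 4.1947 + 0.0554 + 0.3514 + 0.5322 = 14.974
df = (3−1)(3−1) = 4. Since 14.974 > 11.143, reject the null hypothesis of independence at α = 0.025.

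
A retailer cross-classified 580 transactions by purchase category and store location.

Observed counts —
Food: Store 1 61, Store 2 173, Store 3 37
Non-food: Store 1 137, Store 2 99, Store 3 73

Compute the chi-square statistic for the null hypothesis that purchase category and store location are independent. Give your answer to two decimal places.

Row totals: 271, 309. Column totals: 198, 272, 110. Grand total N = 580.
Expected counts (row total × column total / N):
  Food, Store 1: 271×198/580 = 92.514
  Food, Store 2: 271×272/580 = 127.090
  Food, Store 3: 271×110/580 = 51.397
  Non-food, Store 1: 309×198/580 = 105.486
  Non-food, Store 2: 309×272/580 = 144.910
  Non-food, Store 3: 309×110/580 = 58.603
Contributions (O − E)²/E:
  (61 − 92.514)²/92.514 = 10.7349
  (173 − 127.090)²/127.090 = 16.5845
  (37 − 51.397)²/51.397 = 4.0328
  (137 − 105.486)²/105.486 = 9.4148
  (99 − 144.910)²/144.910 = 14.5451
  (73 − 58.603)²/58.603 = 3.5369
χ² = 10.7349 + 16.5845 + 4.0328 + 9.4148 + 14.5451 + 3.5369 = 58.85

58.85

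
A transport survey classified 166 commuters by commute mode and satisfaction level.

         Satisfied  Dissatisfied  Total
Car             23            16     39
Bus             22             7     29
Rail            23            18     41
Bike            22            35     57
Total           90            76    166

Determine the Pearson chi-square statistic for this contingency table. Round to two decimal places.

11.49

Grand total N = 166.
Expected counts (row total × column total / N):
  Car, Satisfied: 39×90/166 = 21.145
  Car, Dissatisfied: 39×76/166 = 17.855
  Bus, Satisfied: 29×90/166 = 15.723
  Bus, Dissatisfied: 29×76/166 = 13.277
  Rail, Satisfied: 41×90/166 = 22.229
  Rail, Dissatisfied: 41×76/166 = 18.771
  Bike, Satisfied: 57×90/166 = 30.904
  Bike, Dissatisfied: 57×76/166 = 26.096
Contributions (O − E)²/E:
  (23 − 21.145)²/21.145 = 0.1627
  (16 − 17.855)²/17.855 = 0.1927
  (22 − 15.723)²/15.723 = 2.5059
  (7 − 13.277)²/13.277 = 2.9676
  (23 − 22.229)²/22.229 = 0.0267
  (18 − 18.771)²/18.771 = 0.0317
  (22 − 30.904)²/30.904 = 2.5654
  (35 − 26.096)²/26.096 = 3.0381
χ² = 0.1627 + 0.1927 + 2.5059 + 2.9676 + 0.0267 + 0.0317 + 2.5654 + 3.0381 = 11.49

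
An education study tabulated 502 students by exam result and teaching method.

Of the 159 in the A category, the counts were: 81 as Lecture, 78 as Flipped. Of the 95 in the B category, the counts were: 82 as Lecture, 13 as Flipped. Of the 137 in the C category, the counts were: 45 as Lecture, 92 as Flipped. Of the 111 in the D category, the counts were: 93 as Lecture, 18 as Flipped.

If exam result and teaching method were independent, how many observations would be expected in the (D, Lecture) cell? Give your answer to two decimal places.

66.56

Row total (D) = 111; column total (Lecture) = 301; grand total N = 502.
Expected count = (row total × column total) / N = 111 × 301 / 502 = 66.56.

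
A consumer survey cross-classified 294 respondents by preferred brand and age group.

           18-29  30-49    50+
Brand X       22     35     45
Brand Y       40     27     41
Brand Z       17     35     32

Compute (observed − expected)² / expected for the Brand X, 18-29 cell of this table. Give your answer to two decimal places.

1.07

Row total (Brand X) = 102; column total (18-29) = 79; N = 294.
Expected count E = 102 × 79 / 294 = 27.408.
Contribution = (O − E)²/E = (22 − 27.408)² / 27.408 = 1.07.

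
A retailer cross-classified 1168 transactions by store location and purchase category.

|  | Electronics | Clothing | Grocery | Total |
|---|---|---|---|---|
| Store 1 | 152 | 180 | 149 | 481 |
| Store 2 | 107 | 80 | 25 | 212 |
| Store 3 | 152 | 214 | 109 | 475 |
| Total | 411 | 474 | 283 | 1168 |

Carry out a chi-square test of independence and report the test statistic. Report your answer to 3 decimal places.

Grand total N = 1168.
Expected counts (row total × column total / N):
  Store 1, Electronics: 481×411/1168 = 169.2560
  Store 1, Clothing: 481×474/1168 = 195.2003
  Store 1, Grocery: 481×283/1168 = 116.5437
  Store 2, Electronics: 212×411/1168 = 74.5993
  Store 2, Clothing: 212×474/1168 = 86.0342
  Store 2, Grocery: 212×283/1168 = 51.3664
  Store 3, Electronics: 475×411/1168 = 167.1447
  Store 3, Clothing: 475×474/1168 = 192.7654
  Store 3, Grocery: 475×283/1168 = 115.0899
Contributions (O − E)²/E:
  (152 − 169.2560)²/169.2560 = 1.7593
  (180 − 195.2003)²/195.2003 = 1.1837
  (149 − 116.5437)²/116.5437 = 9.0388
  (107 − 74.5993)²/74.5993 = 14.0726
  (80 − 86.0342)²/86.0342 = 0.4232
  (25 − 51.3664)²/51.3664 = 13.5339
  (152 − 167.1447)²/167.1447 = 1.3722
  (214 − 192.7654)²/192.7654 = 2.3392
  (109 − 115.0899)²/115.0899 = 0.3222
χ² = 1.7593 + 1.1837 + 9.0388 + 14.0726 + 0.4232 + 13.5339 + 1.3722 + 2.3392 + 0.3222 = 44.045

44.045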